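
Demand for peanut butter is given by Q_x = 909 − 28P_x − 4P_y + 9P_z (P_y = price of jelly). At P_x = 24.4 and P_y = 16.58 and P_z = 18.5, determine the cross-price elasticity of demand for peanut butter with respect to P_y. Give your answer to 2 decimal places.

-0.20

At P_x = 24.4 and P_y = 16.58 and P_z = 18.5: Q_x = 325.98.
∂Q_x/∂P_y = -4.
ε = (∂Q_x/∂P_y)(P_y/Q_x) = -4 × (16.58/325.98) ≈ -0.20.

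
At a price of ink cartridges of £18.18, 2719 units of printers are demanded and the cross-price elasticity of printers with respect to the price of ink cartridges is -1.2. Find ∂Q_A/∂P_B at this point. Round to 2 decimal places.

ε = (∂Q_A/∂P_B)·(P_B/Q_A) ⇒ ∂Q_A/∂P_B = ε·Q_A/P_B = -1.2 × 2719/18.18 ≈ -179.47.

-179.47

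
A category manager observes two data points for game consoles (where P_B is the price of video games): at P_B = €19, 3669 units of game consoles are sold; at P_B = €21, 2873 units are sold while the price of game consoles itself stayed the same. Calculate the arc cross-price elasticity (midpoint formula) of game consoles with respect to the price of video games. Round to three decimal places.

-2.434

ΔQ_A = 2873 − 3669 = -796; ΔP_B = 21 − 19 = 2.
Midpoints: Q̄_A = 3271.0, P̄_B = 20.00.
ε = (ΔQ_A/Q̄_A)/(ΔP_B/P̄_B) = (-796/3271.0)/(2/20.00) ≈ -2.434.
ε < 0: game consoles and video games are complements.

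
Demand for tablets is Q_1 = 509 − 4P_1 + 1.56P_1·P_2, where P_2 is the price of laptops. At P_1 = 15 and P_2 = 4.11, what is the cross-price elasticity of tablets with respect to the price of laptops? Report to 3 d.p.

0.176

At P_1 = 15 and P_2 = 4.11: Q_1 = 545.174.
∂Q_1/∂P_2 = 1.56P_1 = 1.56(15) = 23.4000.
ε = (∂Q_1/∂P_2)(P_2/Q_1) = 23.4000 × (4.11/545.174) ≈ 0.176.
ε > 0: substitutes.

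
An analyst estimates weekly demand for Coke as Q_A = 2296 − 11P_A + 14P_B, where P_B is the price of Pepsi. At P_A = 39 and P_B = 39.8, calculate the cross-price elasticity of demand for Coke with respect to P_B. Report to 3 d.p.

0.230

At P_A = 39 and P_B = 39.8: Q_A = 2424.2.
∂Q_A/∂P_B = 14.
ε = (∂Q_A/∂P_B)(P_B/Q_A) = 14 × (39.8/2424.2) ≈ 0.230.
Since ε > 0, Coke and Pepsi are substitutes.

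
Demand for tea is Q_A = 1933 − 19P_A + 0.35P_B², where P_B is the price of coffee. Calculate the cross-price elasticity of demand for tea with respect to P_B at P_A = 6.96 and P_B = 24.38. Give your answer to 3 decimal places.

At P_A = 6.96 and P_B = 24.38: Q_A = 2008.795.
∂Q_A/∂P_B = 0.7P_B = 0.7(24.38) = 17.0660.
ε = (∂Q_A/∂P_B)(P_B/Q_A) = 17.0660 × (24.38/2008.795) ≈ 0.207.
ε > 0: substitutes.

0.207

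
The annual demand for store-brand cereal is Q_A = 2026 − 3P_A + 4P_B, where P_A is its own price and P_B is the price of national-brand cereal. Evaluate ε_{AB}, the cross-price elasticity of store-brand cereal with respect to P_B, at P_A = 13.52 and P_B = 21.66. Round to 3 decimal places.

At P_A = 13.52 and P_B = 21.66: Q_A = 2072.08.
∂Q_A/∂P_B = 4.
ε = (∂Q_A/∂P_B)(P_B/Q_A) = 4 × (21.66/2072.08) ≈ 0.042.
Since ε > 0, store-brand cereal and national-brand cereal are substitutes.

0.042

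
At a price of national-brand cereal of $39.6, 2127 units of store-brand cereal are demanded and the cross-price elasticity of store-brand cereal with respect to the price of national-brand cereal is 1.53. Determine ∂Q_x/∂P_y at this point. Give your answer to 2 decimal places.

82.18

ε = (∂Q_x/∂P_y)·(P_y/Q_x) ⇒ ∂Q_x/∂P_y = ε·Q_x/P_y = 1.53 × 2127/39.6 ≈ 82.18.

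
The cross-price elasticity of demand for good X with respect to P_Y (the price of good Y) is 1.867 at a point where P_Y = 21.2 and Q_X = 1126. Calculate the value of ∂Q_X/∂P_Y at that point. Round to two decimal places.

ε = (∂Q_X/∂P_Y)·(P_Y/Q_X) ⇒ ∂Q_X/∂P_Y = ε·Q_X/P_Y = 1.867 × 1126/21.2 ≈ 99.16.

99.16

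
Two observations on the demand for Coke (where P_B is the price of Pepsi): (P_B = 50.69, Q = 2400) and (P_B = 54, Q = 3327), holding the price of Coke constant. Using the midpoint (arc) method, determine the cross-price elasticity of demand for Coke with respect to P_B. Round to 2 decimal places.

5.12

ΔQ_A = 3327 − 2400 = 927; ΔP_B = 54 − 50.69 = 3.31.
Midpoints: Q̄_A = 2863.5, P̄_B = 52.34.
ε = (ΔQ_A/Q̄_A)/(ΔP_B/P̄_B) = (927/2863.5)/(3.31/52.34) ≈ 5.12.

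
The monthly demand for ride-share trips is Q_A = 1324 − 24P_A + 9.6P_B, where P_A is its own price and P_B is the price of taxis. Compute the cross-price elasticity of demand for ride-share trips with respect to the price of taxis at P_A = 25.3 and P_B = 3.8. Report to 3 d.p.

0.048

At P_A = 25.3 and P_B = 3.8: Q_A = 753.28.
∂Q_A/∂P_B = 9.6.
ε = (∂Q_A/∂P_B)(P_B/Q_A) = 9.6 × (3.8/753.28) ≈ 0.048.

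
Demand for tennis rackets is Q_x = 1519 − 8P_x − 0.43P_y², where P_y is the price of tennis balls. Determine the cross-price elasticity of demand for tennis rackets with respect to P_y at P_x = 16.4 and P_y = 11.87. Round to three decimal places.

-0.091

At P_x = 16.4 and P_y = 11.87: Q_x = 1327.214.
∂Q_x/∂P_y = -0.86P_y = -0.86(11.87) = -10.2082.
ε = (∂Q_x/∂P_y)(P_y/Q_x) = -10.2082 × (11.87/1327.214) ≈ -0.091.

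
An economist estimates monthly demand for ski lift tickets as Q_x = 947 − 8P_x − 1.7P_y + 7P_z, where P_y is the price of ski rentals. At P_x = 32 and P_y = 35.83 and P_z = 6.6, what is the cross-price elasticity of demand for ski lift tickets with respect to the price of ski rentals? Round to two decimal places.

-0.09

At P_x = 32 and P_y = 35.83 and P_z = 6.6: Q_x = 676.289.
∂Q_x/∂P_y = -1.7.
ε = (∂Q_x/∂P_y)(P_y/Q_x) = -1.7 × (35.83/676.289) ≈ -0.09.
Since ε < 0, ski lift tickets and ski rentals are complements.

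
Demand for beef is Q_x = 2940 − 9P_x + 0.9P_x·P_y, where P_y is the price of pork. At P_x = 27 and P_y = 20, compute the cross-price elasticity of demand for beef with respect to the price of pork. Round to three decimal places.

At P_x = 27 and P_y = 20: Q_x = 3183.
∂Q_x/∂P_y = 0.9P_x = 0.9(27) = 24.3000.
ε = (∂Q_x/∂P_y)(P_y/Q_x) = 24.3000 × (20/3183) ≈ 0.153.
ε > 0: substitutes.

0.153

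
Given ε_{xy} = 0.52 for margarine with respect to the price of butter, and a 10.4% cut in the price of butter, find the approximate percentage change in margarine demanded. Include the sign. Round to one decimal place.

-5.4%

%ΔQ ≈ ε × %ΔP of butter = 0.52 × (-10.4%) = -5.4%.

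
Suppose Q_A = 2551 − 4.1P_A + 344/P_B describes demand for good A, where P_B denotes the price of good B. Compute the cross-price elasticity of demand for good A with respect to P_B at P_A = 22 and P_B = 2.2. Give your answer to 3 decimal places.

At P_A = 22 and P_B = 2.2: Q_A = 2617.164.
∂Q_A/∂P_B = −344/P_B² = -71.0744.
ε = (∂Q_A/∂P_B)(P_B/Q_A) = -71.0744 × (2.2/2617.164) ≈ -0.060.
ε < 0: complements.

-0.060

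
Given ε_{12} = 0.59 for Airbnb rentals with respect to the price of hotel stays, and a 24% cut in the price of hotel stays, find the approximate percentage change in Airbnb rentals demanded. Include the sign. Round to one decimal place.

%ΔQ ≈ ε × %ΔP of hotel stays = 0.59 × (-24%) = -14.2%.

-14.2%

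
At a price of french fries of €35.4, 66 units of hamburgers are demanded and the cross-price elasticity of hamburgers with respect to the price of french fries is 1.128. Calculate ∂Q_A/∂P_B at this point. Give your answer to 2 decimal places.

2.10

ε = (∂Q_A/∂P_B)·(P_B/Q_A) ⇒ ∂Q_A/∂P_B = ε·Q_A/P_B = 1.128 × 66/35.4 ≈ 2.10.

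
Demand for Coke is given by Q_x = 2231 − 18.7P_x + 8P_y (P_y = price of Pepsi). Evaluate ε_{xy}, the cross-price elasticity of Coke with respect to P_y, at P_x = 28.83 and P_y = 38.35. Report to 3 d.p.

0.154

At P_x = 28.83 and P_y = 38.35: Q_x = 1998.679.
∂Q_x/∂P_y = 8.
ε = (∂Q_x/∂P_y)(P_y/Q_x) = 8 × (38.35/1998.679) ≈ 0.154.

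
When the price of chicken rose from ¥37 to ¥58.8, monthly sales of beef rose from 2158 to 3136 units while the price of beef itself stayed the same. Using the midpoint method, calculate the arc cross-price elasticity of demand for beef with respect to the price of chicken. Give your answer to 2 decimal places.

ΔQ_A = 3136 − 2158 = 978; ΔP_B = 58.8 − 37 = 21.8.
Midpoints: Q̄_A = 2647.0, P̄_B = 47.90.
ε = (ΔQ_A/Q̄_A)/(ΔP_B/P̄_B) = (978/2647.0)/(21.8/47.90) ≈ 0.81.
ε > 0: beef and chicken are substitutes.

0.81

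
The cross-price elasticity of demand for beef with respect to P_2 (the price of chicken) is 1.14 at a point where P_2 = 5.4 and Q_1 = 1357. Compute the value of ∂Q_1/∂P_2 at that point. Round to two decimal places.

ε = (∂Q_1/∂P_2)·(P_2/Q_1) ⇒ ∂Q_1/∂P_2 = ε·Q_1/P_2 = 1.14 × 1357/5.4 ≈ 286.48.

286.48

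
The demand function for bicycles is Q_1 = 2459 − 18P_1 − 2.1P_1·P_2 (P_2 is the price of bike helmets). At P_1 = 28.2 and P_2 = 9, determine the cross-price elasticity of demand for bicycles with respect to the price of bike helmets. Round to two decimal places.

-0.38

At P_1 = 28.2 and P_2 = 9: Q_1 = 1418.42.
∂Q_1/∂P_2 = -2.1P_1 = -2.1(28.2) = -59.2200.
ε = (∂Q_1/∂P_2)(P_2/Q_1) = -59.2200 × (9/1418.42) ≈ -0.38.
ε < 0: complements.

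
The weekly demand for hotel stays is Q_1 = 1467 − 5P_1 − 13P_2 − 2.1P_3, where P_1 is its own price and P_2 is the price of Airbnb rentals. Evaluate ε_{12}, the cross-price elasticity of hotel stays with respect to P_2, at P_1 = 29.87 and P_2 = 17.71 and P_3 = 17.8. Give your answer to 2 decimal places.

At P_1 = 29.87 and P_2 = 17.71 and P_3 = 17.8: Q_1 = 1050.04.
∂Q_1/∂P_2 = -13.
ε = (∂Q_1/∂P_2)(P_2/Q_1) = -13 × (17.71/1050.04) ≈ -0.22.
Since ε < 0, hotel stays and Airbnb rentals are complements.

-0.22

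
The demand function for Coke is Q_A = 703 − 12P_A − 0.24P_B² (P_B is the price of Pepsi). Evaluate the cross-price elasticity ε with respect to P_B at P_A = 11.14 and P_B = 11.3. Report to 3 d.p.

-0.114

At P_A = 11.14 and P_B = 11.3: Q_A = 538.674.
∂Q_A/∂P_B = -0.48P_B = -0.48(11.3) = -5.4240.
ε = (∂Q_A/∂P_B)(P_B/Q_A) = -5.4240 × (11.3/538.674) ≈ -0.114.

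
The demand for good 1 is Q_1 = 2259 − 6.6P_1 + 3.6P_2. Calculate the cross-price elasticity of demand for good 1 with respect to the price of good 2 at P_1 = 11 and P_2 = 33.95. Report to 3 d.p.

0.053

At P_1 = 11 and P_2 = 33.95: Q_1 = 2308.62.
∂Q_1/∂P_2 = 3.6.
ε = (∂Q_1/∂P_2)(P_2/Q_1) = 3.6 × (33.95/2308.62) ≈ 0.053.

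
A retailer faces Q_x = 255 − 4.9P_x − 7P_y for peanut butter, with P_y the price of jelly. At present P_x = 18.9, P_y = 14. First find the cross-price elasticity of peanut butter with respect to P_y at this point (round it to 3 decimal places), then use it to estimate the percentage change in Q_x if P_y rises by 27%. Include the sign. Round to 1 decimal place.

At P_x = 18.9, P_y = 14: Q_x = 64.39.
∂Q_x/∂P_y = -7.
ε = (∂Q_x/∂P_y)(P_y/Q_x) = -7.0000 × 14/64.39 ≈ -1.522.
%ΔQ_x ≈ ε × %ΔP_y = -1.522 × (27%) = -41.1%.

-41.1%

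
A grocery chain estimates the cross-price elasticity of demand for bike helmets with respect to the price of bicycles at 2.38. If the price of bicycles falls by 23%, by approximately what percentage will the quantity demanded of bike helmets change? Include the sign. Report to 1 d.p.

-54.7%

%ΔQ ≈ ε × %ΔP of bicycles = 2.38 × (-23%) = -54.7%.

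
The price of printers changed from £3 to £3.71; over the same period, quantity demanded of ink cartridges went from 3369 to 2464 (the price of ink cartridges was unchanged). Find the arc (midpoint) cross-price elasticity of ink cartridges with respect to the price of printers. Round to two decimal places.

-1.47

ΔQ_A = 2464 − 3369 = -905; ΔP_B = 3.71 − 3 = 0.71.
Midpoints: Q̄_A = 2916.5, P̄_B = 3.35.
ε = (ΔQ_A/Q̄_A)/(ΔP_B/P̄_B) = (-905/2916.5)/(0.71/3.35) ≈ -1.47.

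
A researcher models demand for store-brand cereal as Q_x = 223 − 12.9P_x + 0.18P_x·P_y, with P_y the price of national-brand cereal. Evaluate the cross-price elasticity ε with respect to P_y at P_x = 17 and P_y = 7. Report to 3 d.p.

0.853

At P_x = 17 and P_y = 7: Q_x = 25.12.
∂Q_x/∂P_y = 0.18P_x = 0.18(17) = 3.0600.
ε = (∂Q_x/∂P_y)(P_y/Q_x) = 3.0600 × (7/25.12) ≈ 0.853.
ε > 0: substitutes.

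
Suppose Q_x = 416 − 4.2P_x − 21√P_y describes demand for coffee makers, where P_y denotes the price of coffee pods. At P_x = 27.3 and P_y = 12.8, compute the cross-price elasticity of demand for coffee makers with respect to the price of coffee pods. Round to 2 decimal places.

At P_x = 27.3 and P_y = 12.8: Q_x = 226.208.
∂Q_x/∂P_y = -21/(2√P_y) = -21/(2√12.8) = -2.9348.
ε = (∂Q_x/∂P_y)(P_y/Q_x) = -2.9348 × (12.8/226.208) ≈ -0.17.

-0.17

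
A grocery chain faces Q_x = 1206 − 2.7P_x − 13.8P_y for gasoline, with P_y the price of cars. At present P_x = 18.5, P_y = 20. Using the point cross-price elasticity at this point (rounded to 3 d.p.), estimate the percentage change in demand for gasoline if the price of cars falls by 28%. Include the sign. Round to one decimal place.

At P_x = 18.5, P_y = 20: Q_x = 880.05.
∂Q_x/∂P_y = -13.8.
ε = (∂Q_x/∂P_y)(P_y/Q_x) = -13.8000 × 20/880.05 ≈ -0.314.
%ΔQ_x ≈ ε × %ΔP_y = -0.314 × (-28%) = 8.8%.

8.8%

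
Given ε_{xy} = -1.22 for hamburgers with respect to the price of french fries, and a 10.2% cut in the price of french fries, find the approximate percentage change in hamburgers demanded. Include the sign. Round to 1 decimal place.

%ΔQ ≈ ε × %ΔP of french fries = -1.22 × (-10.2%) = 12.4%.
Demand for hamburgers rises by about 12.4%.

12.4%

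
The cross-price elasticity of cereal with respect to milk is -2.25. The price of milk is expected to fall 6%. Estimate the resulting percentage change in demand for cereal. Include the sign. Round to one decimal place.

13.5%

%ΔQ ≈ ε × %ΔP of milk = -2.25 × (-6%) = 13.5%.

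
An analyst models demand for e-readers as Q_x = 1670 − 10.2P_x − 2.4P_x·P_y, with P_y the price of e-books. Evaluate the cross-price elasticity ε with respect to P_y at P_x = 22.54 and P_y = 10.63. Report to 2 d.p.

At P_x = 22.54 and P_y = 10.63: Q_x = 865.052.
∂Q_x/∂P_y = -2.4P_x = -2.4(22.54) = -54.0960.
ε = (∂Q_x/∂P_y)(P_y/Q_x) = -54.0960 × (10.63/865.052) ≈ -0.66.
ε < 0: complements.

-0.66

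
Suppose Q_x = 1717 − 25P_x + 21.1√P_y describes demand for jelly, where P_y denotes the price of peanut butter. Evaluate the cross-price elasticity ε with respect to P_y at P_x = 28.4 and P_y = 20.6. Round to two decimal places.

At P_x = 28.4 and P_y = 20.6: Q_x = 1102.767.
∂Q_x/∂P_y = 21.1/(2√P_y) = 21.1/(2√20.6) = 2.3244.
ε = (∂Q_x/∂P_y)(P_y/Q_x) = 2.3244 × (20.6/1102.767) ≈ 0.04.

0.04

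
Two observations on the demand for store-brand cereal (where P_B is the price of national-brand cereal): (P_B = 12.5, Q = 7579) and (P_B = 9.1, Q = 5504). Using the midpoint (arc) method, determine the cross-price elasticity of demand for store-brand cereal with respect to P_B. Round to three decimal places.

ΔQ_A = 5504 − 7579 = -2075; ΔP_B = 9.1 − 12.5 = -3.4.
Midpoints: Q̄_A = 6541.5, P̄_B = 10.80.
ε = (ΔQ_A/Q̄_A)/(ΔP_B/P̄_B) = (-2075/6541.5)/(-3.4/10.80) ≈ 1.008.

1.008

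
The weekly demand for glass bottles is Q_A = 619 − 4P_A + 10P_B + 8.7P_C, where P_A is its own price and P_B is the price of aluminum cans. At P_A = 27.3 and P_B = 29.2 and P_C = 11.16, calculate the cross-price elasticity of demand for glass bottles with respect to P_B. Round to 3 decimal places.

At P_A = 27.3 and P_B = 29.2 and P_C = 11.16: Q_A = 898.892.
∂Q_A/∂P_B = 10.
ε = (∂Q_A/∂P_B)(P_B/Q_A) = 10 × (29.2/898.892) ≈ 0.325.
Since ε > 0, glass bottles and aluminum cans are substitutes.

0.325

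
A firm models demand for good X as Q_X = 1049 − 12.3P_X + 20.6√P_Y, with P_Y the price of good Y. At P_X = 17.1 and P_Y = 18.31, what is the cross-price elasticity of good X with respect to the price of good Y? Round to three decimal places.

At P_X = 17.1 and P_Y = 18.31: Q_X = 926.818.
∂Q_X/∂P_Y = 20.6/(2√P_Y) = 20.6/(2√18.31) = 2.4071.
ε = (∂Q_X/∂P_Y)(P_Y/Q_X) = 2.4071 × (18.31/926.818) ≈ 0.048.

0.048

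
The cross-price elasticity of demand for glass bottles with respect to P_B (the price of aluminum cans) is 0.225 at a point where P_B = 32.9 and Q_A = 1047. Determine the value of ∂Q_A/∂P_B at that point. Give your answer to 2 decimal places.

7.16

ε = (∂Q_A/∂P_B)·(P_B/Q_A) ⇒ ∂Q_A/∂P_B = ε·Q_A/P_B = 0.225 × 1047/32.9 ≈ 7.16.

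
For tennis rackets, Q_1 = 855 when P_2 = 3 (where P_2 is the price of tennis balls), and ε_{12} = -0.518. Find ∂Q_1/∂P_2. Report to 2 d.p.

-147.63

ε = (∂Q_1/∂P_2)·(P_2/Q_1) ⇒ ∂Q_1/∂P_2 = ε·Q_1/P_2 = -0.518 × 855/3 ≈ -147.63.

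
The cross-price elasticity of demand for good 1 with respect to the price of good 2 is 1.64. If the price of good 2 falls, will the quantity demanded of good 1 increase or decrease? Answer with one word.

ε > 0 and the price of good 2 falls, so the quantity of good 1 moves in the same direction: it decreases.

decrease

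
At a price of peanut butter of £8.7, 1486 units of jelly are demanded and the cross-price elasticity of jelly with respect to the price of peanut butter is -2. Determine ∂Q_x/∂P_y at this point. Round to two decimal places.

ε = (∂Q_x/∂P_y)·(P_y/Q_x) ⇒ ∂Q_x/∂P_y = ε·Q_x/P_y = -2 × 1486/8.7 ≈ -341.61.

-341.61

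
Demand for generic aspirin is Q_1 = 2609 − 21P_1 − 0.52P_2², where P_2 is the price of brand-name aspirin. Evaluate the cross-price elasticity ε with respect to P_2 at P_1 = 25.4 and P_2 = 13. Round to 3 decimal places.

-0.088

At P_1 = 25.4 and P_2 = 13: Q_1 = 1987.72.
∂Q_1/∂P_2 = -1.04P_2 = -1.04(13) = -13.5200.
ε = (∂Q_1/∂P_2)(P_2/Q_1) = -13.5200 × (13/1987.72) ≈ -0.088.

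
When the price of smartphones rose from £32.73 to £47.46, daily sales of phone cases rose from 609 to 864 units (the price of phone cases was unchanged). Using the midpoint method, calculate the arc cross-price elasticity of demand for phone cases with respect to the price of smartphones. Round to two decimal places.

0.94

ΔQ_A = 864 − 609 = 255; ΔP_B = 47.46 − 32.73 = 14.73.
Midpoints: Q̄_A = 736.5, P̄_B = 40.09.
ε = (ΔQ_A/Q̄_A)/(ΔP_B/P̄_B) = (255/736.5)/(14.73/40.09) ≈ 0.94.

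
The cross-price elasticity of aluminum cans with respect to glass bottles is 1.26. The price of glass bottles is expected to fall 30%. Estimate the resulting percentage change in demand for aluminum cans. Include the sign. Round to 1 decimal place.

-37.8%

%ΔQ ≈ ε × %ΔP of glass bottles = 1.26 × (-30%) = -37.8%.
Demand for aluminum cans falls by about 37.8%.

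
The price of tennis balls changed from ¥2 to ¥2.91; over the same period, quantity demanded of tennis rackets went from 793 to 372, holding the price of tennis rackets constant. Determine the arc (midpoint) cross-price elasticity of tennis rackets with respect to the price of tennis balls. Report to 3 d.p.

ΔQ_A = 372 − 793 = -421; ΔP_B = 2.91 − 2 = 0.91.
Midpoints: Q̄_A = 582.5, P̄_B = 2.46.
ε = (ΔQ_A/Q̄_A)/(ΔP_B/P̄_B) = (-421/582.5)/(0.91/2.46) ≈ -1.950.
ε < 0: tennis rackets and tennis balls are complements.

-1.950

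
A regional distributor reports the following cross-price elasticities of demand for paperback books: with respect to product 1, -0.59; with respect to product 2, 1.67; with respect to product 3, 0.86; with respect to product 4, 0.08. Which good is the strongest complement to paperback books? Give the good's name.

product 1

Complements have ε < 0. The most negative value is -0.59 (product 1).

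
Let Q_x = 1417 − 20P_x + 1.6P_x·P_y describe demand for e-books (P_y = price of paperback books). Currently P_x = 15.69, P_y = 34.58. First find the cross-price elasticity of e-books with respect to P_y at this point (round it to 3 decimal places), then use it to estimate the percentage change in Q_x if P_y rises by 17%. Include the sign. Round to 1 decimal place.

7.5%

At P_x = 15.69, P_y = 34.58: Q_x = 1971.296.
∂Q_x/∂P_y = 1.6P_x = 25.1040.
ε = (∂Q_x/∂P_y)(P_y/Q_x) = 25.1040 × 34.58/1971.296 ≈ 0.440.
%ΔQ_x ≈ ε × %ΔP_y = 0.440 × (17%) = 7.5%.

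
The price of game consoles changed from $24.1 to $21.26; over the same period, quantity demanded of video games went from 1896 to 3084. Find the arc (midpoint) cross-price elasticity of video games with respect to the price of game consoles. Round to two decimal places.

-3.81

ΔQ_A = 3084 − 1896 = 1188; ΔP_B = 21.26 − 24.1 = -2.84.
Midpoints: Q̄_A = 2490.0, P̄_B = 22.68.
ε = (ΔQ_A/Q̄_A)/(ΔP_B/P̄_B) = (1188/2490.0)/(-2.84/22.68) ≈ -3.81.
ε < 0: video games and game consoles are complements.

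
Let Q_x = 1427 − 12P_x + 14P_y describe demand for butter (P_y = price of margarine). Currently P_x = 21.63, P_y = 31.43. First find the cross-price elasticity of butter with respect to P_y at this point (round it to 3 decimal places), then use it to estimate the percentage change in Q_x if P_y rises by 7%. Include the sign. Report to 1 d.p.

1.9%

At P_x = 21.63, P_y = 31.43: Q_x = 1607.46.
∂Q_x/∂P_y = 14.
ε = (∂Q_x/∂P_y)(P_y/Q_x) = 14.0000 × 31.43/1607.46 ≈ 0.274.
%ΔQ_x ≈ ε × %ΔP_y = 0.274 × (7%) = 1.9%.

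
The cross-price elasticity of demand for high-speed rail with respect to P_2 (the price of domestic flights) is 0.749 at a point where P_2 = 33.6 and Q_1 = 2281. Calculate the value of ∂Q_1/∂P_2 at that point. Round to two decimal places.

ε = (∂Q_1/∂P_2)·(P_2/Q_1) ⇒ ∂Q_1/∂P_2 = ε·Q_1/P_2 = 0.749 × 2281/33.6 ≈ 50.85.

50.85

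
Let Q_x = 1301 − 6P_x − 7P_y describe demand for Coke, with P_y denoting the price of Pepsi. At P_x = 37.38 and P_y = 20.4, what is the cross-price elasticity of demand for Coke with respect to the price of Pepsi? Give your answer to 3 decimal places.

At P_x = 37.38 and P_y = 20.4: Q_x = 933.92.
∂Q_x/∂P_y = -7.
ε = (∂Q_x/∂P_y)(P_y/Q_x) = -7 × (20.4/933.92) ≈ -0.153.

-0.153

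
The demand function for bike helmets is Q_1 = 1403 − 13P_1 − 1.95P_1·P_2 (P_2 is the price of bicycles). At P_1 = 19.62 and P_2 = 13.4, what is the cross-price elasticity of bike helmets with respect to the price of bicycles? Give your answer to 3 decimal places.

At P_1 = 19.62 and P_2 = 13.4: Q_1 = 635.269.
∂Q_1/∂P_2 = -1.95P_1 = -1.95(19.62) = -38.2590.
ε = (∂Q_1/∂P_2)(P_2/Q_1) = -38.2590 × (13.4/635.269) ≈ -0.807.

-0.807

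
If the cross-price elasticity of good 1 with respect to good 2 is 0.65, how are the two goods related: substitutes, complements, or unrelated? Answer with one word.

substitutes

ε = 0.65 > 0, so a higher price of good 2 raises demand for good 1: substitutes.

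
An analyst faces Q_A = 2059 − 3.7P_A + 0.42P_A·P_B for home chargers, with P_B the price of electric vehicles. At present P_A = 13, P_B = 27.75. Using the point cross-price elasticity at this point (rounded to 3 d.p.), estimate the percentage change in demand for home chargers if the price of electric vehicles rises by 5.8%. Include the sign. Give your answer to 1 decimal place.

At P_A = 13, P_B = 27.75: Q_A = 2162.415.
∂Q_A/∂P_B = 0.42P_A = 5.4600.
ε = (∂Q_A/∂P_B)(P_B/Q_A) = 5.4600 × 27.75/2162.415 ≈ 0.070.
%ΔQ_A ≈ ε × %ΔP_B = 0.070 × (5.8%) = 0.4%.

0.4%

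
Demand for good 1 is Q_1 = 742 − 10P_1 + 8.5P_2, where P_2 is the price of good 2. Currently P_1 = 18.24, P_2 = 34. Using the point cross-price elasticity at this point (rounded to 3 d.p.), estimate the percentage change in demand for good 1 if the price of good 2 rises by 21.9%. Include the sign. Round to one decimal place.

7.5%

At P_1 = 18.24, P_2 = 34: Q_1 = 848.6.
∂Q_1/∂P_2 = 8.5.
ε = (∂Q_1/∂P_2)(P_2/Q_1) = 8.5000 × 34/848.6 ≈ 0.341.
%ΔQ_1 ≈ ε × %ΔP_2 = 0.341 × (21.9%) = 7.5%.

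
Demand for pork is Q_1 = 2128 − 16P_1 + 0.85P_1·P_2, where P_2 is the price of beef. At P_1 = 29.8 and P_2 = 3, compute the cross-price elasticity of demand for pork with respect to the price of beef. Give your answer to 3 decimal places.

At P_1 = 29.8 and P_2 = 3: Q_1 = 1727.19.
∂Q_1/∂P_2 = 0.85P_1 = 0.85(29.8) = 25.3300.
ε = (∂Q_1/∂P_2)(P_2/Q_1) = 25.3300 × (3/1727.19) ≈ 0.044.
ε > 0: substitutes.

0.044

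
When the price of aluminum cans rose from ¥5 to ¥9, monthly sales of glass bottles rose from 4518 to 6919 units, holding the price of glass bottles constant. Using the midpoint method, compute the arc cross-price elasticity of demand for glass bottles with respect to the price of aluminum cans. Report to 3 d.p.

ΔQ_A = 6919 − 4518 = 2401; ΔP_B = 9 − 5 = 4.
Midpoints: Q̄_A = 5718.5, P̄_B = 7.00.
ε = (ΔQ_A/Q̄_A)/(ΔP_B/P̄_B) = (2401/5718.5)/(4/7.00) ≈ 0.735.
ε > 0: glass bottles and aluminum cans are substitutes.

0.735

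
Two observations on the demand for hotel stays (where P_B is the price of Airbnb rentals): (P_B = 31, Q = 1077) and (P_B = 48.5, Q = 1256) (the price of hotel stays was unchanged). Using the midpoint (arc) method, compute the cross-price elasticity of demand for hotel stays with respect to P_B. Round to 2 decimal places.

0.35

ΔQ_A = 1256 − 1077 = 179; ΔP_B = 48.5 − 31 = 17.5.
Midpoints: Q̄_A = 1166.5, P̄_B = 39.75.
ε = (ΔQ_A/Q̄_A)/(ΔP_B/P̄_B) = (179/1166.5)/(17.5/39.75) ≈ 0.35.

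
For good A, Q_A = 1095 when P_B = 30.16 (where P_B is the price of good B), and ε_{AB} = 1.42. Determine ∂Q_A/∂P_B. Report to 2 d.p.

ε = (∂Q_A/∂P_B)·(P_B/Q_A) ⇒ ∂Q_A/∂P_B = ε·Q_A/P_B = 1.42 × 1095/30.16 ≈ 51.56.

51.56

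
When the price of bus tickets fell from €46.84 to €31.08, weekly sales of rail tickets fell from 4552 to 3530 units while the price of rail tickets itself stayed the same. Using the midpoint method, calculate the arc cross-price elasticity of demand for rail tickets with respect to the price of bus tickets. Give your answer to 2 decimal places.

0.63

ΔQ_A = 3530 − 4552 = -1022; ΔP_B = 31.08 − 46.84 = -15.76.
Midpoints: Q̄_A = 4041.0, P̄_B = 38.96.
ε = (ΔQ_A/Q̄_A)/(ΔP_B/P̄_B) = (-1022/4041.0)/(-15.76/38.96) ≈ 0.63.
ε > 0: rail tickets and bus tickets are substitutes.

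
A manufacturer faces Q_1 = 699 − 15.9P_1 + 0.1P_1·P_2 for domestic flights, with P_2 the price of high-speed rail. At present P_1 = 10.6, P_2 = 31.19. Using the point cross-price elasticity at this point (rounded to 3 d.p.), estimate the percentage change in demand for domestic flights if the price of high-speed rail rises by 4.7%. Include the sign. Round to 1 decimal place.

0.3%

At P_1 = 10.6, P_2 = 31.19: Q_1 = 563.521.
∂Q_1/∂P_2 = 0.1P_1 = 1.0600.
ε = (∂Q_1/∂P_2)(P_2/Q_1) = 1.0600 × 31.19/563.521 ≈ 0.059.
%ΔQ_1 ≈ ε × %ΔP_2 = 0.059 × (4.7%) = 0.3%.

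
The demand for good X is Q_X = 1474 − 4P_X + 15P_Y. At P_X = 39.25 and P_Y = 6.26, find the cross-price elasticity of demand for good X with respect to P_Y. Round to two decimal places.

At P_X = 39.25 and P_Y = 6.26: Q_X = 1410.9.
∂Q_X/∂P_Y = 15.
ε = (∂Q_X/∂P_Y)(P_Y/Q_X) = 15 × (6.26/1410.9) ≈ 0.07.
Since ε > 0, good X and good Y are substitutes.

0.07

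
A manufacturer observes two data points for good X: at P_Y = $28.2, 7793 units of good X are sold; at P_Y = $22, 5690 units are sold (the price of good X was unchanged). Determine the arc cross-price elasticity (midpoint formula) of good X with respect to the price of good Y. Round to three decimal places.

ΔQ_X = 5690 − 7793 = -2103; ΔP_Y = 22 − 28.2 = -6.2.
Midpoints: Q̄_X = 6741.5, P̄_Y = 25.10.
ε = (ΔQ_X/Q̄_X)/(ΔP_Y/P̄_Y) = (-2103/6741.5)/(-6.2/25.10) ≈ 1.263.
ε > 0: good X and good Y are substitutes.

1.263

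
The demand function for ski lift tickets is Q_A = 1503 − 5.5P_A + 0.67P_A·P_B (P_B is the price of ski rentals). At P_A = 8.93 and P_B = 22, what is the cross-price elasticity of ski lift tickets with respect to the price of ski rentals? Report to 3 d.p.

At P_A = 8.93 and P_B = 22: Q_A = 1585.513.
∂Q_A/∂P_B = 0.67P_A = 0.67(8.93) = 5.9831.
ε = (∂Q_A/∂P_B)(P_B/Q_A) = 5.9831 × (22/1585.513) ≈ 0.083.

0.083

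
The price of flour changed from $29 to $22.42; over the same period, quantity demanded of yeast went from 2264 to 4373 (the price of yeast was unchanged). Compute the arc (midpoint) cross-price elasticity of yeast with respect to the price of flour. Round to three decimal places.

-2.483

ΔQ_A = 4373 − 2264 = 2109; ΔP_B = 22.42 − 29 = -6.58.
Midpoints: Q̄_A = 3318.5, P̄_B = 25.71.
ε = (ΔQ_A/Q̄_A)/(ΔP_B/P̄_B) = (2109/3318.5)/(-6.58/25.71) ≈ -2.483.
ε < 0: yeast and flour are complements.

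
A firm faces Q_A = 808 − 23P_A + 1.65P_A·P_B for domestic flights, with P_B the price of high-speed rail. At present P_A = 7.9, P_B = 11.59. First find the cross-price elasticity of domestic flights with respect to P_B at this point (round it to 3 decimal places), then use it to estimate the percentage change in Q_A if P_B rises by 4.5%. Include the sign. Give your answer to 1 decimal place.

At P_A = 7.9, P_B = 11.59: Q_A = 777.376.
∂Q_A/∂P_B = 1.65P_A = 13.0350.
ε = (∂Q_A/∂P_B)(P_B/Q_A) = 13.0350 × 11.59/777.376 ≈ 0.194.
%ΔQ_A ≈ ε × %ΔP_B = 0.194 × (4.5%) = 0.9%.

0.9%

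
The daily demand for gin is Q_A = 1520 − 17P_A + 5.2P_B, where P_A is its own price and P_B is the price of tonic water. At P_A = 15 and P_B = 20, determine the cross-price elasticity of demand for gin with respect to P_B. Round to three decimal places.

At P_A = 15 and P_B = 20: Q_A = 1369.
∂Q_A/∂P_B = 5.2.
ε = (∂Q_A/∂P_B)(P_B/Q_A) = 5.2 × (20/1369) ≈ 0.076.

0.076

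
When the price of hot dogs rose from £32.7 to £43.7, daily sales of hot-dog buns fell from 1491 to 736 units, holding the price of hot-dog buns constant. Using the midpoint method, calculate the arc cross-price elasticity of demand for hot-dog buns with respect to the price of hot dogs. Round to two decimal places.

-2.35

ΔQ_A = 736 − 1491 = -755; ΔP_B = 43.7 − 32.7 = 11.
Midpoints: Q̄_A = 1113.5, P̄_B = 38.20.
ε = (ΔQ_A/Q̄_A)/(ΔP_B/P̄_B) = (-755/1113.5)/(11/38.20) ≈ -2.35.
ε < 0: hot-dog buns and hot dogs are complements.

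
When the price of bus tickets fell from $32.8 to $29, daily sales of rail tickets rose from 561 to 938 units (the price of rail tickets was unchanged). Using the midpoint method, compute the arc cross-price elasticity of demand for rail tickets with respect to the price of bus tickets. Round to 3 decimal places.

-4.090

ΔQ_A = 938 − 561 = 377; ΔP_B = 29 − 32.8 = -3.8.
Midpoints: Q̄_A = 749.5, P̄_B = 30.90.
ε = (ΔQ_A/Q̄_A)/(ΔP_B/P̄_B) = (377/749.5)/(-3.8/30.90) ≈ -4.090.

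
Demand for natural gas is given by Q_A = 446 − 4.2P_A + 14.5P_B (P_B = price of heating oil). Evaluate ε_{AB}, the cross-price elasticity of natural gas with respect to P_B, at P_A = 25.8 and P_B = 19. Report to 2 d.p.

0.45

At P_A = 25.8 and P_B = 19: Q_A = 613.14.
∂Q_A/∂P_B = 14.5.
ε = (∂Q_A/∂P_B)(P_B/Q_A) = 14.5 × (19/613.14) ≈ 0.45.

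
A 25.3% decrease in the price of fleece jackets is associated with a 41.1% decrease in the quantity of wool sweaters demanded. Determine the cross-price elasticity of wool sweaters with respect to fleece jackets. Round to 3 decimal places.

1.625

ε = (%ΔQ of wool sweaters) / (%ΔP of fleece jackets) = (-41.1%) / (-25.3%) ≈ 1.625.
Positive cross-price elasticity: substitutes.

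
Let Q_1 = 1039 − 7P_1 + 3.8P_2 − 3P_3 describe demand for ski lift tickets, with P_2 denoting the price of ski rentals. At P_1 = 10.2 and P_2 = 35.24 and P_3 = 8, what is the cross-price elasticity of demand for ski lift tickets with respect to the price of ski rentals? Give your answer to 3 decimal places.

At P_1 = 10.2 and P_2 = 35.24 and P_3 = 8: Q_1 = 1077.512.
∂Q_1/∂P_2 = 3.8.
ε = (∂Q_1/∂P_2)(P_2/Q_1) = 3.8 × (35.24/1077.512) ≈ 0.124.

0.124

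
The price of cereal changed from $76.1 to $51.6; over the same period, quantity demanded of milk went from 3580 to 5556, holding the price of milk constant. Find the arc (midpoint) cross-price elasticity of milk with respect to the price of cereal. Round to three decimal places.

-1.127

ΔQ_A = 5556 − 3580 = 1976; ΔP_B = 51.6 − 76.1 = -24.5.
Midpoints: Q̄_A = 4568.0, P̄_B = 63.85.
ε = (ΔQ_A/Q̄_A)/(ΔP_B/P̄_B) = (1976/4568.0)/(-24.5/63.85) ≈ -1.127.
ε < 0: milk and cereal are complements.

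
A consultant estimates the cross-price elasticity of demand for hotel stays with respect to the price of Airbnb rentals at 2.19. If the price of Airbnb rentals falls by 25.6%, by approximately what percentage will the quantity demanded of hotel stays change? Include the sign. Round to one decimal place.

%ΔQ ≈ ε × %ΔP of Airbnb rentals = 2.19 × (-25.6%) = -56.1%.

-56.1%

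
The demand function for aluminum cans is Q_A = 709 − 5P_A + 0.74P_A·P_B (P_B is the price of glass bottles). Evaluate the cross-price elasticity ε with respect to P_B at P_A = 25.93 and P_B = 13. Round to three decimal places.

At P_A = 25.93 and P_B = 13: Q_A = 828.797.
∂Q_A/∂P_B = 0.74P_A = 0.74(25.93) = 19.1882.
ε = (∂Q_A/∂P_B)(P_B/Q_A) = 19.1882 × (13/828.797) ≈ 0.301.
ε > 0: substitutes.

0.301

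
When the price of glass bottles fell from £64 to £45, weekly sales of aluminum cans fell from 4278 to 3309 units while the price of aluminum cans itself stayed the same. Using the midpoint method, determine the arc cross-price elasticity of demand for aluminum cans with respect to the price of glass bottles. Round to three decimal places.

ΔQ_A = 3309 − 4278 = -969; ΔP_B = 45 − 64 = -19.
Midpoints: Q̄_A = 3793.5, P̄_B = 54.50.
ε = (ΔQ_A/Q̄_A)/(ΔP_B/P̄_B) = (-969/3793.5)/(-19/54.50) ≈ 0.733.

0.733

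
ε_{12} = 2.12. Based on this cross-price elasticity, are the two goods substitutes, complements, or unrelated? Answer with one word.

ε = 2.12 > 0, so a higher price of good 2 raises demand for good 1: substitutes.

substitutes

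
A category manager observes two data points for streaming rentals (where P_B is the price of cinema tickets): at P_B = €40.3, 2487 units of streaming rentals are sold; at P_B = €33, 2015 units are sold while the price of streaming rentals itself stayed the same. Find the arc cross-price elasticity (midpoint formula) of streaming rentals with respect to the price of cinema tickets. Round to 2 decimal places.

1.05

ΔQ_A = 2015 − 2487 = -472; ΔP_B = 33 − 40.3 = -7.3.
Midpoints: Q̄_A = 2251.0, P̄_B = 36.65.
ε = (ΔQ_A/Q̄_A)/(ΔP_B/P̄_B) = (-472/2251.0)/(-7.3/36.65) ≈ 1.05.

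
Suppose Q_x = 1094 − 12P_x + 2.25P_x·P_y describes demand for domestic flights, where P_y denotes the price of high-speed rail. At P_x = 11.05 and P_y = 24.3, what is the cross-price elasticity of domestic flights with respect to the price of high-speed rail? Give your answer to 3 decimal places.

0.386

At P_x = 11.05 and P_y = 24.3: Q_x = 1565.559.
∂Q_x/∂P_y = 2.25P_x = 2.25(11.05) = 24.8625.
ε = (∂Q_x/∂P_y)(P_y/Q_x) = 24.8625 × (24.3/1565.559) ≈ 0.386.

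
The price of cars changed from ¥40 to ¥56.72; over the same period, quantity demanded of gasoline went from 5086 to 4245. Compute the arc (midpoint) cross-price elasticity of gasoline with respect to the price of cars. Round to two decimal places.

ΔQ_A = 4245 − 5086 = -841; ΔP_B = 56.72 − 40 = 16.72.
Midpoints: Q̄_A = 4665.5, P̄_B = 48.36.
ε = (ΔQ_A/Q̄_A)/(ΔP_B/P̄_B) = (-841/4665.5)/(16.72/48.36) ≈ -0.52.

-0.52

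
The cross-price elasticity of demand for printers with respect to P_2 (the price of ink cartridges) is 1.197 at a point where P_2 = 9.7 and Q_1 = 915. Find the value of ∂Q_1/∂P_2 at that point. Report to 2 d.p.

112.91

ε = (∂Q_1/∂P_2)·(P_2/Q_1) ⇒ ∂Q_1/∂P_2 = ε·Q_1/P_2 = 1.197 × 915/9.7 ≈ 112.91.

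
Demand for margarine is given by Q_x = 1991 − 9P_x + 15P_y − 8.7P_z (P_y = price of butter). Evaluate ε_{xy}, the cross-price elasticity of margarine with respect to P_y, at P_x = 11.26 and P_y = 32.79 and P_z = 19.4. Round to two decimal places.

0.22

At P_x = 11.26 and P_y = 32.79 and P_z = 19.4: Q_x = 2212.73.
∂Q_x/∂P_y = 15.
ε = (∂Q_x/∂P_y)(P_y/Q_x) = 15 × (32.79/2212.73) ≈ 0.22.
Since ε > 0, margarine and butter are substitutes.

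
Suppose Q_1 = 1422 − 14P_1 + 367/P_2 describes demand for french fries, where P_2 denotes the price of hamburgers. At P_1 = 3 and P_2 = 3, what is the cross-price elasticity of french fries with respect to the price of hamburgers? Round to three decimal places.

-0.081

At P_1 = 3 and P_2 = 3: Q_1 = 1502.333.
∂Q_1/∂P_2 = −367/P_2² = -40.7778.
ε = (∂Q_1/∂P_2)(P_2/Q_1) = -40.7778 × (3/1502.333) ≈ -0.081.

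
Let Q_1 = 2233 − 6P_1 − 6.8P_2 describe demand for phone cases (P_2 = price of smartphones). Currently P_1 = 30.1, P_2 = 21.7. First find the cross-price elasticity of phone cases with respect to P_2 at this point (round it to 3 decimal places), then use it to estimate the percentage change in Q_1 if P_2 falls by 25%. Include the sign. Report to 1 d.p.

At P_1 = 30.1, P_2 = 21.7: Q_1 = 1904.84.
∂Q_1/∂P_2 = -6.8.
ε = (∂Q_1/∂P_2)(P_2/Q_1) = -6.8000 × 21.7/1904.84 ≈ -0.077.
%ΔQ_1 ≈ ε × %ΔP_2 = -0.077 × (-25%) = 1.9%.

1.9%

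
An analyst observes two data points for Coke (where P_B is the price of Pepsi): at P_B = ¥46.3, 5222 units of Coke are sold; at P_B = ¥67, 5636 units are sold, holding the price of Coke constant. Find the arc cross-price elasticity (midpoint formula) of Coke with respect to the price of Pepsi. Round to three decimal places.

ΔQ_A = 5636 − 5222 = 414; ΔP_B = 67 − 46.3 = 20.7.
Midpoints: Q̄_A = 5429.0, P̄_B = 56.65.
ε = (ΔQ_A/Q̄_A)/(ΔP_B/P̄_B) = (414/5429.0)/(20.7/56.65) ≈ 0.209.

0.209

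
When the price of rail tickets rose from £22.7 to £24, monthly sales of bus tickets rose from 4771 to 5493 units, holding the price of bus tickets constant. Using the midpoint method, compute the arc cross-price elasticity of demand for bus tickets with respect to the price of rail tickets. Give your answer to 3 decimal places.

2.527

ΔQ_A = 5493 − 4771 = 722; ΔP_B = 24 − 22.7 = 1.3.
Midpoints: Q̄_A = 5132.0, P̄_B = 23.35.
ε = (ΔQ_A/Q̄_A)/(ΔP_B/P̄_B) = (722/5132.0)/(1.3/23.35) ≈ 2.527.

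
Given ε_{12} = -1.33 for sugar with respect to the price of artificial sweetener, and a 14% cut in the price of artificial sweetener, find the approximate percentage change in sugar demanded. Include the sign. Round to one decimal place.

%ΔQ ≈ ε × %ΔP of artificial sweetener = -1.33 × (-14%) = 18.6%.

18.6%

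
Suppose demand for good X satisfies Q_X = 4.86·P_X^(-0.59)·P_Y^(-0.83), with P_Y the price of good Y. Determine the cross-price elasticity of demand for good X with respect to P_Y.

-0.83

In a log-linear (constant-elasticity) demand function, the coefficient on the exponent of P_Y is the cross-price elasticity.
ε = -0.83. Negative, so good X and good Y are complements.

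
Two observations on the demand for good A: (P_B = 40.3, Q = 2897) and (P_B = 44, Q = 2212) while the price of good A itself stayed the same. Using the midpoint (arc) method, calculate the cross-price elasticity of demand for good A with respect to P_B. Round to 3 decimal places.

ΔQ_A = 2212 − 2897 = -685; ΔP_B = 44 − 40.3 = 3.7.
Midpoints: Q̄_A = 2554.5, P̄_B = 42.15.
ε = (ΔQ_A/Q̄_A)/(ΔP_B/P̄_B) = (-685/2554.5)/(3.7/42.15) ≈ -3.055.
ε < 0: good A and good B are complements.

-3.055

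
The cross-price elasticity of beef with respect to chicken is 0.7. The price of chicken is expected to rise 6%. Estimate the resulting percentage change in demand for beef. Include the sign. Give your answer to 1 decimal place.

%ΔQ ≈ ε × %ΔP of chicken = 0.7 × (6%) = 4.2%.

4.2%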